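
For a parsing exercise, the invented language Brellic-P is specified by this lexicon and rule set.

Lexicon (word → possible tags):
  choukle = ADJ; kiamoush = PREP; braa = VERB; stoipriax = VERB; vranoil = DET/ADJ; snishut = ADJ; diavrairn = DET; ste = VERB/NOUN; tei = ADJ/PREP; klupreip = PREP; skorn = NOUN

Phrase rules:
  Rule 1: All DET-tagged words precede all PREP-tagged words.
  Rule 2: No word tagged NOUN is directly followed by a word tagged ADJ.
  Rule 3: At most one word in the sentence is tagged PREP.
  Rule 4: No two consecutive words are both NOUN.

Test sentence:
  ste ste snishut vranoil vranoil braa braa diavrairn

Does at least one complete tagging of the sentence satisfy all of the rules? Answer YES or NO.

Candidates per position — 1:ste {VERB,NOUN}; 2:ste {VERB,NOUN}; 3:snishut {ADJ}; 4:vranoil {DET,ADJ}; 5:vranoil {DET,ADJ}; 6:braa {VERB}; 7:braa {VERB}; 8:diavrairn {DET}.
One satisfying assignment: VERB VERB ADJ DET ADJ VERB VERB DET.
Verifying each rule — rule 1 satisfied; rule 2 satisfied; rule 3 satisfied; rule 4 satisfied.

YES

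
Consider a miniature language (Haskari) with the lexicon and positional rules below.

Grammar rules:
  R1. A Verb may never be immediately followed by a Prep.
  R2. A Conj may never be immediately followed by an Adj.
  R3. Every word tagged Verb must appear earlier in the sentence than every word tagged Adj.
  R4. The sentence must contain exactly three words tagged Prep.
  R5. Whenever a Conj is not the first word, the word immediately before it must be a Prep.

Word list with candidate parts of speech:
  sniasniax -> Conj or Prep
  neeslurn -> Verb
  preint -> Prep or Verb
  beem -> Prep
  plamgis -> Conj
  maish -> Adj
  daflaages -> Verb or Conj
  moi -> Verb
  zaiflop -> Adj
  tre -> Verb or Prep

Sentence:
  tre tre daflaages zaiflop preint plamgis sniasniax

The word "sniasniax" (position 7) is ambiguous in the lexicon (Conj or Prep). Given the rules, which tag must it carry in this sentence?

Prep

Candidates per position — 1:tre {Verb,Prep}; 2:tre {Verb,Prep}; 3:daflaages {Verb,Conj}; 4:zaiflop {Adj}; 5:preint {Prep,Verb}; 6:plamgis {Conj}; 7:sniasniax {Conj,Prep}.
Word 3 cannot be Conj — rule 2 would then fail for every completion. It is Verb.
Word 5 cannot be Verb — rule 3 would then fail for every completion. It is Prep.
Word 7 cannot be Conj — rule 5 would then fail for every completion. It is Prep.
The remaining ambiguous positions (1, 2) are resolved jointly — only one combination satisfies every rule.
So the tagging must be: Prep Verb Verb Adj Prep Conj Prep.
Check: rule 1 ok; rule 2 ok; rule 3 ok; rule 4 ok; rule 5 ok.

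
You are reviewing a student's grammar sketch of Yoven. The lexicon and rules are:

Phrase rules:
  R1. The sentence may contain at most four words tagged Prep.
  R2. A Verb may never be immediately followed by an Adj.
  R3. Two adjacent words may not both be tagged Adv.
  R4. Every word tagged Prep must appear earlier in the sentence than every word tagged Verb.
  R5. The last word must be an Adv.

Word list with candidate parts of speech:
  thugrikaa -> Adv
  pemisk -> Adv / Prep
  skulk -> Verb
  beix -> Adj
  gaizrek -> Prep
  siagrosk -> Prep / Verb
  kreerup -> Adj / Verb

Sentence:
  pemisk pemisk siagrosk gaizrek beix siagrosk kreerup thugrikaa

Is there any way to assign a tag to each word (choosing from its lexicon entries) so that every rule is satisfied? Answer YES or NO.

YES

Candidates per position — 1:pemisk {Adv,Prep}; 2:pemisk {Adv,Prep}; 3:siagrosk {Prep,Verb}; 4:gaizrek {Prep}; 5:beix {Adj}; 6:siagrosk {Prep,Verb}; 7:kreerup {Adj,Verb}; 8:thugrikaa {Adv}.
One satisfying assignment: Prep Prep Prep Prep Adj Verb Verb Adv.
Verifying each rule — rule 1 ✓; rule 2 ✓; rule 3 ✓; rule 4 ✓; rule 5 ✓.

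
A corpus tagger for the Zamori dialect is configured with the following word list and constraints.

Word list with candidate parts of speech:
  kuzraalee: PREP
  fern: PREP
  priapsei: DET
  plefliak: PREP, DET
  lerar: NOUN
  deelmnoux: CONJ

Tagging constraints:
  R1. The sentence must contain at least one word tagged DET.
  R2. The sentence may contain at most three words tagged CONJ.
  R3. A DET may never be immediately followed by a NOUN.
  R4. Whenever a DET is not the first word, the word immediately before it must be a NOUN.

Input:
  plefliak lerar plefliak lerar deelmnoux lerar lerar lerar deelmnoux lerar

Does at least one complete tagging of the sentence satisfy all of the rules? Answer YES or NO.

NO

Candidates per position — 1:plefliak {PREP,DET}; 2:lerar {NOUN}; 3:plefliak {PREP,DET}; 4:lerar {NOUN}; 5:deelmnoux {CONJ}; 6:lerar {NOUN}; 7:lerar {NOUN}; 8:lerar {NOUN}; 9:deelmnoux {CONJ}; 10:lerar {NOUN}.
Every candidate sequence violates at least one rule; no consistent tagging exists.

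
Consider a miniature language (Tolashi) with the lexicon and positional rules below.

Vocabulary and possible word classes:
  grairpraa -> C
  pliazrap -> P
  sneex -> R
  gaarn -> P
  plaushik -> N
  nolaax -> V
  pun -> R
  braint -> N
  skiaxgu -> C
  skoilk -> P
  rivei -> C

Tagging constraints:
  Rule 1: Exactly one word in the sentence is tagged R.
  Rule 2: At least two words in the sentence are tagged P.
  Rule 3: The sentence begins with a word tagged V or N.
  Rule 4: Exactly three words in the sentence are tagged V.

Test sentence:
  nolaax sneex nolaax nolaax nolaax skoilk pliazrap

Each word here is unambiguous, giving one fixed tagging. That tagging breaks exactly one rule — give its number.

4

Fixed tagging: V R V V V P P.
Rule check: R1 holds, R2 holds, R3 holds, R4 violated.
Only rule 4 fails.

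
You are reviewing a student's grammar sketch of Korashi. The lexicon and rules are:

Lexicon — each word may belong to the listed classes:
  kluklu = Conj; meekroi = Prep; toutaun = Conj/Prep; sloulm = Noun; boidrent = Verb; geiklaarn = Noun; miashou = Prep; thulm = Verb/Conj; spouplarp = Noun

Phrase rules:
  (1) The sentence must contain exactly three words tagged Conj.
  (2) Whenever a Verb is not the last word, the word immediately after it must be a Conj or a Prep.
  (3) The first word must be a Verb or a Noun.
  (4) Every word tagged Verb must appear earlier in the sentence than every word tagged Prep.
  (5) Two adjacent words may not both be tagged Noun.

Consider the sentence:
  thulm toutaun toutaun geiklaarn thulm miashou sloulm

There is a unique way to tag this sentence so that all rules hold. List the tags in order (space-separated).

Candidates per position — 1:thulm {Verb,Conj}; 2:toutaun {Conj,Prep}; 3:toutaun {Conj,Prep}; 4:geiklaarn {Noun}; 5:thulm {Verb,Conj}; 6:miashou {Prep}; 7:sloulm {Noun}.
At position 1, choosing Conj makes rule 3 impossible to satisfy; hence Verb.
At position 2, choosing Prep makes rule 1 impossible to satisfy; hence Conj.
At position 3, choosing Prep makes rule 1 impossible to satisfy; hence Conj.
At position 5, choosing Verb makes rule 1 impossible to satisfy; hence Conj.
The unique satisfying tagging is: Verb Conj Conj Noun Conj Prep Noun.
Verifying each rule — rule 1 holds; rule 2 holds; rule 3 holds; rule 4 holds; rule 5 holds.

Verb Conj Conj Noun Conj Prep Noun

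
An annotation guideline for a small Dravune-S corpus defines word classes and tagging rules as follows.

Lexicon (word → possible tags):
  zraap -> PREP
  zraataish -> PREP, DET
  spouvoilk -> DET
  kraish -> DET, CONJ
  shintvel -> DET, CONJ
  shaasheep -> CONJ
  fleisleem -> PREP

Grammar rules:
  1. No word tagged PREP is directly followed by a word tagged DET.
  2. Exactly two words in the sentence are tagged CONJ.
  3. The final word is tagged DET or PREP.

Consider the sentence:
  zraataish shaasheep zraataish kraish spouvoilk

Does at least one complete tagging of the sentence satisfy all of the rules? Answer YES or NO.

YES

Candidates per position — 1:zraataish {PREP,DET}; 2:shaasheep {CONJ}; 3:zraataish {PREP,DET}; 4:kraish {DET,CONJ}; 5:spouvoilk {DET}.
One satisfying assignment: DET CONJ PREP CONJ DET.
Verifying each rule — rule 1 ✓; rule 2 ✓; rule 3 ✓.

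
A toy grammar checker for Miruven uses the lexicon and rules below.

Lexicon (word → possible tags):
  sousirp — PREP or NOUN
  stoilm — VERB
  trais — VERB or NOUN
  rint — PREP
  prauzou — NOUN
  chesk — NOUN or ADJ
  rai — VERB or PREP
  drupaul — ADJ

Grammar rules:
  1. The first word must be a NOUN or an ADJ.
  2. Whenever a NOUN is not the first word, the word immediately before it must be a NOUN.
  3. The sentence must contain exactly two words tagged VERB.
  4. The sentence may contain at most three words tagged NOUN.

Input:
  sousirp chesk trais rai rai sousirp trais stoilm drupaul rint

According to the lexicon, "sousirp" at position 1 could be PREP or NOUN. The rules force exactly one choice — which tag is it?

NOUN

Candidates per position — 1:sousirp {PREP,NOUN}; 2:chesk {NOUN,ADJ}; 3:trais {VERB,NOUN}; 4:rai {VERB,PREP}; 5:rai {VERB,PREP}; 6:sousirp {PREP,NOUN}; 7:trais {VERB,NOUN}; 8:stoilm {VERB}; 9:drupaul {ADJ}; 10:rint {PREP}.
Position 1: PREP is ruled out by rule 1; that leaves NOUN.
Position 6: NOUN is ruled out by rule 2; that leaves PREP.
Position 7: NOUN is ruled out by rule 2; that leaves VERB.
Position 3: VERB is ruled out by rule 3; that leaves NOUN.
Position 4: VERB is ruled out by rule 3; that leaves PREP.
Position 5: VERB is ruled out by rule 3; that leaves PREP.
Position 2: ADJ is ruled out by rule 2; that leaves NOUN.
The only consistent sequence is: NOUN NOUN NOUN PREP PREP PREP VERB VERB ADJ PREP.
Checking: rule 1 ✓; rule 2 ✓; rule 3 ✓; rule 4 ✓.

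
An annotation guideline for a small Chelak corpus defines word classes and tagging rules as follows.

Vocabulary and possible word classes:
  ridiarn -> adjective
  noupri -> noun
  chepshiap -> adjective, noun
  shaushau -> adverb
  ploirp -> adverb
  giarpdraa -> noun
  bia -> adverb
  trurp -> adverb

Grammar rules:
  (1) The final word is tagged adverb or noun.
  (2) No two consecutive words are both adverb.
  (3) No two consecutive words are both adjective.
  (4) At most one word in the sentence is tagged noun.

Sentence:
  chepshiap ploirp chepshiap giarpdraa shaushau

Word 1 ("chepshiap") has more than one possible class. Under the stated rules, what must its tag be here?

Candidates per position — 1:chepshiap {adjective,noun}; 2:ploirp {adverb}; 3:chepshiap {adjective,noun}; 4:giarpdraa {noun}; 5:shaushau {adverb}.
Word 1 cannot be noun — rule 4 would then fail for every completion. It is adjective.
Word 3 cannot be noun — rule 4 would then fail for every completion. It is adjective.
So the tagging must be: adjective adverb adjective noun adverb.
Checking: rule 1 ✓; rule 2 ✓; rule 3 ✓; rule 4 ✓.

adjective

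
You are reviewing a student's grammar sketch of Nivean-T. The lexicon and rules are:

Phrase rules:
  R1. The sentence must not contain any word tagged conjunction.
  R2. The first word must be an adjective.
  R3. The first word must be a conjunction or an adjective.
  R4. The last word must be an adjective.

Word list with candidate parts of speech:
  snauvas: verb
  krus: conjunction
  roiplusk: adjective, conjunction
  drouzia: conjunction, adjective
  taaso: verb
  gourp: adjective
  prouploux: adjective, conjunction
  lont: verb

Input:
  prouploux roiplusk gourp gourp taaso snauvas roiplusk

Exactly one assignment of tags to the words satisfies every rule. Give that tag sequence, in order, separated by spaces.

adjective adjective adjective adjective verb verb adjective

Candidates per position — 1:prouploux {adjective,conjunction}; 2:roiplusk {adjective,conjunction}; 3:gourp {adjective}; 4:gourp {adjective}; 5:taaso {verb}; 6:snauvas {verb}; 7:roiplusk {adjective,conjunction}.
At position 1, choosing conjunction makes rule 1 impossible to satisfy; hence adjective.
At position 2, choosing conjunction makes rule 1 impossible to satisfy; hence adjective.
At position 7, choosing conjunction makes rule 1 impossible to satisfy; hence adjective.
The unique satisfying tagging is: adjective adjective adjective adjective verb verb adjective.
Checking: rule 1 ✓; rule 2 ✓; rule 3 ✓; rule 4 ✓.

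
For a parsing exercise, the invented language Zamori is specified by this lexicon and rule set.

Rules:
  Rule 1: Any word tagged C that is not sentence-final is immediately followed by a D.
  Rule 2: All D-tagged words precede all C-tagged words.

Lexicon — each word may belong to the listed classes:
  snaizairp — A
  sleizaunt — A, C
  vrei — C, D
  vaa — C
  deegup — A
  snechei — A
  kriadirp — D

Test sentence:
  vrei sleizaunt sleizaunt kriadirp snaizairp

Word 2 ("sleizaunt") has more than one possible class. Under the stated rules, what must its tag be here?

Candidates per position — 1:vrei {C,D}; 2:sleizaunt {A,C}; 3:sleizaunt {A,C}; 4:kriadirp {D}; 5:snaizairp {A}.
Position 1: C is ruled out by rule 1; that leaves D.
Position 2: C is ruled out by rule 1; that leaves A.
Position 3: C is ruled out by rule 2; that leaves A.
That leaves exactly one tagging: D A A D A.
Rule-by-rule: rule 1 ✓; rule 2 ✓.

A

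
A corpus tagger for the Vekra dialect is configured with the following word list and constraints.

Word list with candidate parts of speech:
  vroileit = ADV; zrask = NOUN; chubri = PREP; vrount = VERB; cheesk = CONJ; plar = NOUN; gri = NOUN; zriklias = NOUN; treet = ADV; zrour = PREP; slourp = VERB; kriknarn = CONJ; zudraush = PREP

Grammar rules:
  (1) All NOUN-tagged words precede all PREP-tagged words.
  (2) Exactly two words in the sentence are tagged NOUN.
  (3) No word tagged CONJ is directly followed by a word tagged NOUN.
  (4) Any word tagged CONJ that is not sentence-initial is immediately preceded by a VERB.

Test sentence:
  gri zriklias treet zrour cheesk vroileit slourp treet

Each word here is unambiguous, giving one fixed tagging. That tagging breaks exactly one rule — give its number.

Fixed tagging: NOUN NOUN ADV PREP CONJ ADV VERB ADV.
Applying the rules: R1 ✓, R2 ✓, R3 ✓, R4 ✗.
Only rule 4 fails.

4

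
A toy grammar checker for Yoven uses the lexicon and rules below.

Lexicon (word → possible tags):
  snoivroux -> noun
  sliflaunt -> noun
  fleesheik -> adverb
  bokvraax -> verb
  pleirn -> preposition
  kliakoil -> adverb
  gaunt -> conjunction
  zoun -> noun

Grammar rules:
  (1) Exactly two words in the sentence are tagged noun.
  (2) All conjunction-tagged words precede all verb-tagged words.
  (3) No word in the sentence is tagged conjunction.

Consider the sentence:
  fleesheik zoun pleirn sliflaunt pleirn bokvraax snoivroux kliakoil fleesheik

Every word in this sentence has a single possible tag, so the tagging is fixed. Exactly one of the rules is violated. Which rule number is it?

1

Fixed tagging: adverb noun preposition noun preposition verb noun adverb adverb.
Checking each rule: R1 fails, R2 ok, R3 ok.
Only rule 1 fails.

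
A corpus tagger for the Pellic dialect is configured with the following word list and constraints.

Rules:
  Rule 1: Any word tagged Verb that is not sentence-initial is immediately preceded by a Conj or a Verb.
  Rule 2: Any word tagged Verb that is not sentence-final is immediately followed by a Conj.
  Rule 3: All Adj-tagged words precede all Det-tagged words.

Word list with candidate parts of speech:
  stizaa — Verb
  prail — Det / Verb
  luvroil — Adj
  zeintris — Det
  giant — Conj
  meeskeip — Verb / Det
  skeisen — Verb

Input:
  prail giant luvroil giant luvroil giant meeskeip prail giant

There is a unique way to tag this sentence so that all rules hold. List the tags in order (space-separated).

Verb Conj Adj Conj Adj Conj Det Det Conj

Candidates per position — 1:prail {Det,Verb}; 2:giant {Conj}; 3:luvroil {Adj}; 4:giant {Conj}; 5:luvroil {Adj}; 6:giant {Conj}; 7:meeskeip {Verb,Det}; 8:prail {Det,Verb}; 9:giant {Conj}.
Word 1 cannot be Det — rule 3 would then fail for every completion. It is Verb.
Word 7 cannot be Verb — rule 2 would then fail for every completion. It is Det.
Word 8 cannot be Verb — rule 1 would then fail for every completion. It is Det.
The only consistent sequence is: Verb Conj Adj Conj Adj Conj Det Det Conj.
Checking: rule 1 ok; rule 2 ok; rule 3 ok.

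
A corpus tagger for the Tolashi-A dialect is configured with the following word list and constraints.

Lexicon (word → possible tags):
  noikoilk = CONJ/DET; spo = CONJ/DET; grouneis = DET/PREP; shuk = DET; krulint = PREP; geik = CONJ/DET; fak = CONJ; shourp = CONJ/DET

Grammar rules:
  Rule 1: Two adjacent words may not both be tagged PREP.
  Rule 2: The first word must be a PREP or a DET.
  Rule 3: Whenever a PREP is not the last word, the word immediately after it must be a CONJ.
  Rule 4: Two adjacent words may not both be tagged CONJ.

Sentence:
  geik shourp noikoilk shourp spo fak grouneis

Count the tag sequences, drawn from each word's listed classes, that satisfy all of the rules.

10

Candidates per position — 1:geik {CONJ,DET}; 2:shourp {CONJ,DET}; 3:noikoilk {CONJ,DET}; 4:shourp {CONJ,DET}; 5:spo {CONJ,DET}; 6:fak {CONJ}; 7:grouneis {DET,PREP}.
There are 64 candidate sequences in total.
Checking each against the rules leaves 10 sequences.
Count = 10.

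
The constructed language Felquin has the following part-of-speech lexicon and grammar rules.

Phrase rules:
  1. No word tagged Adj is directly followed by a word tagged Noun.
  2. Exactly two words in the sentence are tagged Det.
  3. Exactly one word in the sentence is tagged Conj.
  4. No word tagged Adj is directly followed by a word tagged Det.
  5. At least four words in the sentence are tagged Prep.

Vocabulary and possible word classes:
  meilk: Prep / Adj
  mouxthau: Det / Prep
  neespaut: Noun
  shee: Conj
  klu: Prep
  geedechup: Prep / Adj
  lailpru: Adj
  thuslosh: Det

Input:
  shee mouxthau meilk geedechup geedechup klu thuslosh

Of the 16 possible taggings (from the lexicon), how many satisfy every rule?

1

Candidates per position — 1:shee {Conj}; 2:mouxthau {Det,Prep}; 3:meilk {Prep,Adj}; 4:geedechup {Prep,Adj}; 5:geedechup {Prep,Adj}; 6:klu {Prep}; 7:thuslosh {Det}.
There are 16 candidate sequences in total.
The sequences that satisfy every rule: Conj Det Prep Prep Prep Prep Det.
Count = 1.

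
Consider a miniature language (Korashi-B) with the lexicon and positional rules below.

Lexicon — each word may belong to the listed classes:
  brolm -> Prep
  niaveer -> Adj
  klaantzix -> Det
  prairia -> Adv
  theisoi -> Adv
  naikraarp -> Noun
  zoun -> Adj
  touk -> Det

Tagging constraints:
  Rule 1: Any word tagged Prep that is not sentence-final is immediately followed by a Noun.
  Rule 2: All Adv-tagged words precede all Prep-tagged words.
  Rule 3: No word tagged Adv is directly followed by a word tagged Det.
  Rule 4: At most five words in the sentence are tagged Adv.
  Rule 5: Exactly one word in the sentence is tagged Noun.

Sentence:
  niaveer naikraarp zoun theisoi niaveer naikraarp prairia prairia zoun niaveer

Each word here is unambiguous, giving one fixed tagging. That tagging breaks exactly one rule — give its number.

5

Fixed tagging: Adj Noun Adj Adv Adj Noun Adv Adv Adj Adj.
Applying the rules: R1 ✓, R2 ✓, R3 ✓, R4 ✓, R5 ✗.
Only rule 5 fails.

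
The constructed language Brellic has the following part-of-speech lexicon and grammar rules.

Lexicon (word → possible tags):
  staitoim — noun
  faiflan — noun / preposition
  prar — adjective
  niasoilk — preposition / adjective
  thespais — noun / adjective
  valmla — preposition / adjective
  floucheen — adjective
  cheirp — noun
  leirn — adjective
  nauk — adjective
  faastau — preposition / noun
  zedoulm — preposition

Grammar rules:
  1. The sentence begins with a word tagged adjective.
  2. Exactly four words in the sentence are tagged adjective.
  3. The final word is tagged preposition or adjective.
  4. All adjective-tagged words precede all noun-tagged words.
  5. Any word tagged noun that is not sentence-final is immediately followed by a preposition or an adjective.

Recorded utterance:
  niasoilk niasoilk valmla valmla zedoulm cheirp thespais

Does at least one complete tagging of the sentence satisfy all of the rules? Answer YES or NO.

Candidates per position — 1:niasoilk {preposition,adjective}; 2:niasoilk {preposition,adjective}; 3:valmla {preposition,adjective}; 4:valmla {preposition,adjective}; 5:zedoulm {preposition}; 6:cheirp {noun}; 7:thespais {noun,adjective}.
Every candidate sequence violates at least one rule; no consistent tagging exists.

NO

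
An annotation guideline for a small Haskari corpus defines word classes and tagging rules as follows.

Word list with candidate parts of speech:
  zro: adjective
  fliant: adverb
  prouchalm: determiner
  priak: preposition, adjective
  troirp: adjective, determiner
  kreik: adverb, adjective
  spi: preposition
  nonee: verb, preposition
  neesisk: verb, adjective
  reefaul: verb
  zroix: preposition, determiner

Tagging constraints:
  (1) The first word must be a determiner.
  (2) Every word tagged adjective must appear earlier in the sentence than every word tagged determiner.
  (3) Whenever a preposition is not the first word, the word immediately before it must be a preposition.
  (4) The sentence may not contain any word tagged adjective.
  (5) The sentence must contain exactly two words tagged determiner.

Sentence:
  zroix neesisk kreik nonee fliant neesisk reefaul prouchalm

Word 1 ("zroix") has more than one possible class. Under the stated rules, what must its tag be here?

determiner

Candidates per position — 1:zroix {preposition,determiner}; 2:neesisk {verb,adjective}; 3:kreik {adverb,adjective}; 4:nonee {verb,preposition}; 5:fliant {adverb}; 6:neesisk {verb,adjective}; 7:reefaul {verb}; 8:prouchalm {determiner}.
Word 1 cannot be preposition — rule 1 would then fail for every completion. It is determiner.
Word 2 cannot be adjective — rule 2 would then fail for every completion. It is verb.
Word 3 cannot be adjective — rule 2 would then fail for every completion. It is adverb.
Word 4 cannot be preposition — rule 3 would then fail for every completion. It is verb.
Word 6 cannot be adjective — rule 2 would then fail for every completion. It is verb.
So the tagging must be: determiner verb adverb verb adverb verb verb determiner.
Verifying each rule — rule 1 holds; rule 2 holds; rule 3 holds; rule 4 holds; rule 5 holds.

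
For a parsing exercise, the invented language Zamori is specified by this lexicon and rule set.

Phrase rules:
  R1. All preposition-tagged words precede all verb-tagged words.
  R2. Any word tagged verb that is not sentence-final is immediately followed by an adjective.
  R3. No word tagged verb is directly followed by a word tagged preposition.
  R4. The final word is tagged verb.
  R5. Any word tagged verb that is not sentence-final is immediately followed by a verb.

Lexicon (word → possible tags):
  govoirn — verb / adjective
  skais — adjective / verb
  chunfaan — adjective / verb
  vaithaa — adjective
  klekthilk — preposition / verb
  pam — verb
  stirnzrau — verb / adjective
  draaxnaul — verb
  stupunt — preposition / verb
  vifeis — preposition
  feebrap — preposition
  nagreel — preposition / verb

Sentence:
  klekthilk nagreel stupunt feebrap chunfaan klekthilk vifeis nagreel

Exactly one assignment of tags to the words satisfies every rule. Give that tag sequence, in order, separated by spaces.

Candidates per position — 1:klekthilk {preposition,verb}; 2:nagreel {preposition,verb}; 3:stupunt {preposition,verb}; 4:feebrap {preposition}; 5:chunfaan {adjective,verb}; 6:klekthilk {preposition,verb}; 7:vifeis {preposition}; 8:nagreel {preposition,verb}.
Position 1: verb is ruled out by rule 1; that leaves preposition.
Position 2: verb is ruled out by rule 1; that leaves preposition.
Position 3: verb is ruled out by rule 1; that leaves preposition.
Position 5: verb is ruled out by rule 1; that leaves adjective.
Position 6: verb is ruled out by rule 1; that leaves preposition.
Position 8: preposition is ruled out by rule 4; that leaves verb.
The unique satisfying tagging is: preposition preposition preposition preposition adjective preposition preposition verb.
Rule-by-rule: rule 1 ok; rule 2 ok; rule 3 ok; rule 4 ok; rule 5 ok.

preposition preposition preposition preposition adjective preposition preposition verb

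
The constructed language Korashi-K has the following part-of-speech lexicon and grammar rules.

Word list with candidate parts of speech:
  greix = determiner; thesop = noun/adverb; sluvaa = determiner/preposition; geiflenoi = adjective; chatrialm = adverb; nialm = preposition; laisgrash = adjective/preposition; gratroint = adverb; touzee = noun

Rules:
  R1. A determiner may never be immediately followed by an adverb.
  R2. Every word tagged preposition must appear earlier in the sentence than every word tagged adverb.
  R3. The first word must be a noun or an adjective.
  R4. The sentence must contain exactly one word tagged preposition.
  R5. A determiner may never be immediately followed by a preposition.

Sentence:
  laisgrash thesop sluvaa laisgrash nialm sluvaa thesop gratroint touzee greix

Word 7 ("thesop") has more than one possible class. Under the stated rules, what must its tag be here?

noun

Candidates per position — 1:laisgrash {adjective,preposition}; 2:thesop {noun,adverb}; 3:sluvaa {determiner,preposition}; 4:laisgrash {adjective,preposition}; 5:nialm {preposition}; 6:sluvaa {determiner,preposition}; 7:thesop {noun,adverb}; 8:gratroint {adverb}; 9:touzee {noun}; 10:greix {determiner}.
Position 1: tagging it preposition would leave rule 3 unsatisfiable, so it must be adjective.
Position 2: tagging it adverb would leave rule 2 unsatisfiable, so it must be noun.
Position 3: tagging it preposition would leave rule 4 unsatisfiable, so it must be determiner.
Position 4: tagging it preposition would leave rule 4 unsatisfiable, so it must be adjective.
Position 6: tagging it preposition would leave rule 4 unsatisfiable, so it must be determiner.
Position 7: tagging it adverb would leave rule 1 unsatisfiable, so it must be noun.
The unique satisfying tagging is: adjective noun determiner adjective preposition determiner noun adverb noun determiner.
Verifying each rule — rule 1 satisfied; rule 2 satisfied; rule 3 satisfied; rule 4 satisfied; rule 5 satisfied.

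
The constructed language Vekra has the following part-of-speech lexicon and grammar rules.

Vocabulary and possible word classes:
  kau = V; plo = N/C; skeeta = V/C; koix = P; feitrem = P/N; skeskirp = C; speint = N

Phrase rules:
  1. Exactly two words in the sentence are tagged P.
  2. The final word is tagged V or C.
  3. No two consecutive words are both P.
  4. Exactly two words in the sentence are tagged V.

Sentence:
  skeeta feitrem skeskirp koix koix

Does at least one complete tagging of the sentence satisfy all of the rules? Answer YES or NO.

Candidates per position — 1:skeeta {V,C}; 2:feitrem {P,N}; 3:skeskirp {C}; 4:koix {P}; 5:koix {P}.
Rule 2 cannot be satisfied by any choice of tags from the lexicon.
So there is no consistent tagging.

NO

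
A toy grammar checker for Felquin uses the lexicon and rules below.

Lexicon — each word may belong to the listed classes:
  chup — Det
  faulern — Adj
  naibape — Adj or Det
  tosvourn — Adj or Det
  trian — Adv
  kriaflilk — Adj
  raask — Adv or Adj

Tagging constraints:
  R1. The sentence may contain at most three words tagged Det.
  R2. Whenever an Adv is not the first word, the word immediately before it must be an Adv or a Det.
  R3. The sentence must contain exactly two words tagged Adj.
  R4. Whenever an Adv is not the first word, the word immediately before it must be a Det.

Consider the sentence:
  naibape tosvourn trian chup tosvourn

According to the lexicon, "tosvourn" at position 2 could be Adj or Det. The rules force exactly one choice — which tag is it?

Candidates per position — 1:naibape {Adj,Det}; 2:tosvourn {Adj,Det}; 3:trian {Adv}; 4:chup {Det}; 5:tosvourn {Adj,Det}.
Word 2 cannot be Adj — rule 2 would then fail for every completion. It is Det.
Word 5 cannot be Det — rule 3 would then fail for every completion. It is Adj.
Word 1 cannot be Det — rule 3 would then fail for every completion. It is Adj.
The unique satisfying tagging is: Adj Det Adv Det Adj.
Verifying each rule — rule 1 holds; rule 2 holds; rule 3 holds; rule 4 holds.

Det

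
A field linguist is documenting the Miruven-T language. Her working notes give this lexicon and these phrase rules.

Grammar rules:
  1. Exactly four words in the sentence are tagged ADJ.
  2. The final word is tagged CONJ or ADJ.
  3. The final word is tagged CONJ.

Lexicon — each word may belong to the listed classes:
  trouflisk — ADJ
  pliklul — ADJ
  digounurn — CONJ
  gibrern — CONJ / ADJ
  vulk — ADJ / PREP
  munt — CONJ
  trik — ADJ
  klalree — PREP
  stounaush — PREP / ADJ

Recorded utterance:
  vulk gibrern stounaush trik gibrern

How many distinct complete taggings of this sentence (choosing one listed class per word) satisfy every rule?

1

Candidates per position — 1:vulk {ADJ,PREP}; 2:gibrern {CONJ,ADJ}; 3:stounaush {PREP,ADJ}; 4:trik {ADJ}; 5:gibrern {CONJ,ADJ}.
There are 16 candidate sequences in total.
The sequences that satisfy every rule: ADJ ADJ ADJ ADJ CONJ.
Count = 1.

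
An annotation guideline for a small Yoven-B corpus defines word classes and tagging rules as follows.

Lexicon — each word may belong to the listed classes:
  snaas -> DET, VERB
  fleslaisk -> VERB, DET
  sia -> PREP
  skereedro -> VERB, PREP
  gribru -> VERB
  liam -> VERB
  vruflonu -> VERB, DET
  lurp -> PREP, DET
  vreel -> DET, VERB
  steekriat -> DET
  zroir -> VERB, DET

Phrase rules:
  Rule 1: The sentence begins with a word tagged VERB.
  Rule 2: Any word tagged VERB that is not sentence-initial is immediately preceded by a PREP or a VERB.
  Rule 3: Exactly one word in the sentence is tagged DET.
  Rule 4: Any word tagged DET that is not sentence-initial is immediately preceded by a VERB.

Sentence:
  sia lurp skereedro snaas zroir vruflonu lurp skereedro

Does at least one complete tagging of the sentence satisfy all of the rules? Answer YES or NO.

NO

Candidates per position — 1:sia {PREP}; 2:lurp {PREP,DET}; 3:skereedro {VERB,PREP}; 4:snaas {DET,VERB}; 5:zroir {VERB,DET}; 6:vruflonu {VERB,DET}; 7:lurp {PREP,DET}; 8:skereedro {VERB,PREP}.
Rule 1 cannot be satisfied by any choice of tags from the lexicon.
So there is no consistent tagging.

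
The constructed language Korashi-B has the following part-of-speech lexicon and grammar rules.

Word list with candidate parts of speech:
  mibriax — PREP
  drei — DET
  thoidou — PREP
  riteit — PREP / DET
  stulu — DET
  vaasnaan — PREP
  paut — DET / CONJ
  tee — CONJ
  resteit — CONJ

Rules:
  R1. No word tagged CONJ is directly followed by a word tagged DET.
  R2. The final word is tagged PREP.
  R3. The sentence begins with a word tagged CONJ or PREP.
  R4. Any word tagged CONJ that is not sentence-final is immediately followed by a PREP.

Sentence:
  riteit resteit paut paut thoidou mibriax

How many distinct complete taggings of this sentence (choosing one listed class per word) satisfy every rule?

Candidates per position — 1:riteit {PREP,DET}; 2:resteit {CONJ}; 3:paut {DET,CONJ}; 4:paut {DET,CONJ}; 5:thoidou {PREP}; 6:mibriax {PREP}.
There are 8 candidate sequences in total.
Rule 4 cannot be satisfied by any choice of tags from the lexicon.
So there is no consistent tagging.
Count = 0.

0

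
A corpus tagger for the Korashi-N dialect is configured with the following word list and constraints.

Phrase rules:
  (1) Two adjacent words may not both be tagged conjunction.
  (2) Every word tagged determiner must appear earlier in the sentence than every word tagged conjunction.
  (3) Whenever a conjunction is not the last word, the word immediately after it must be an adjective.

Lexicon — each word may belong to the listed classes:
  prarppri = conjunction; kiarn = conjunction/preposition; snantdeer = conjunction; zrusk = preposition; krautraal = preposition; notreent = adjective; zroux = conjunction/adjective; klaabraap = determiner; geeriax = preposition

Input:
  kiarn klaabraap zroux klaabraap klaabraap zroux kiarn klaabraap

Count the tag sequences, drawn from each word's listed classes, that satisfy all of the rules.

1

Candidates per position — 1:kiarn {conjunction,preposition}; 2:klaabraap {determiner}; 3:zroux {conjunction,adjective}; 4:klaabraap {determiner}; 5:klaabraap {determiner}; 6:zroux {conjunction,adjective}; 7:kiarn {conjunction,preposition}; 8:klaabraap {determiner}.
There are 16 candidate sequences in total.
The sequences that satisfy every rule: preposition determiner adjective determiner determiner adjective preposition determiner.
Count = 1.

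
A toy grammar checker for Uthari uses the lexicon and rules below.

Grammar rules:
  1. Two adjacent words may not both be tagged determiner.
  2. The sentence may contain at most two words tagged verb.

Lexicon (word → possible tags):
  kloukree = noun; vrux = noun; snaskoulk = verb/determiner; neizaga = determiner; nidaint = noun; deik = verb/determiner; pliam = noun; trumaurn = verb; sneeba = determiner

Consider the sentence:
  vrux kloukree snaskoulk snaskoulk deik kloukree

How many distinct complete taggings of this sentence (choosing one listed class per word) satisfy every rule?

Candidates per position — 1:vrux {noun}; 2:kloukree {noun}; 3:snaskoulk {verb,determiner}; 4:snaskoulk {verb,determiner}; 5:deik {verb,determiner}; 6:kloukree {noun}.
There are 8 candidate sequences in total.
The sequences that satisfy every rule: noun noun verb verb determiner noun; noun noun verb determiner verb noun; noun noun determiner verb verb noun; noun noun determiner verb determiner noun.
Count = 4.

4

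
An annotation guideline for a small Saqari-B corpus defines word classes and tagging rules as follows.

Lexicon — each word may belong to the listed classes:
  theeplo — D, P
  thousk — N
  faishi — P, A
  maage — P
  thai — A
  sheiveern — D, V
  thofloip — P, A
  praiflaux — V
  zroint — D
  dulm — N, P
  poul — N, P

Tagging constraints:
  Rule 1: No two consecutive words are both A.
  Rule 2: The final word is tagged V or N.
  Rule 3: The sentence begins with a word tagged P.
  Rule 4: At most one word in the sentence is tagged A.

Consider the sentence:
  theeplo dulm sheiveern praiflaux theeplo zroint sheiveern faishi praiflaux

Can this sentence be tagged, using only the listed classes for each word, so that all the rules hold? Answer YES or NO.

Candidates per position — 1:theeplo {D,P}; 2:dulm {N,P}; 3:sheiveern {D,V}; 4:praiflaux {V}; 5:theeplo {D,P}; 6:zroint {D}; 7:sheiveern {D,V}; 8:faishi {P,A}; 9:praiflaux {V}.
One satisfying assignment: P N D V P D D P V.
Verifying each rule — rule 1 ✓; rule 2 ✓; rule 3 ✓; rule 4 ✓.

YES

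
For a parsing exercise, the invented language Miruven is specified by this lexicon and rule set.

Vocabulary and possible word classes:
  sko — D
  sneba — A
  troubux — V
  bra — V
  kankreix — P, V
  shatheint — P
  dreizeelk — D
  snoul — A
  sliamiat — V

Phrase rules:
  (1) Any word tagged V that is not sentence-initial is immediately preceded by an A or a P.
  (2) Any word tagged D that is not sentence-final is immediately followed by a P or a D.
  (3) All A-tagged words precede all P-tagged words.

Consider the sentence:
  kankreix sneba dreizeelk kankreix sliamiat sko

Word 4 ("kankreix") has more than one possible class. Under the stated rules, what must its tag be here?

P

Candidates per position — 1:kankreix {P,V}; 2:sneba {A}; 3:dreizeelk {D}; 4:kankreix {P,V}; 5:sliamiat {V}; 6:sko {D}.
At position 1, choosing P makes rule 3 impossible to satisfy; hence V.
At position 4, choosing V makes rule 1 impossible to satisfy; hence P.
That leaves exactly one tagging: V A D P V D.
Rule-by-rule: rule 1 ✓; rule 2 ✓; rule 3 ✓.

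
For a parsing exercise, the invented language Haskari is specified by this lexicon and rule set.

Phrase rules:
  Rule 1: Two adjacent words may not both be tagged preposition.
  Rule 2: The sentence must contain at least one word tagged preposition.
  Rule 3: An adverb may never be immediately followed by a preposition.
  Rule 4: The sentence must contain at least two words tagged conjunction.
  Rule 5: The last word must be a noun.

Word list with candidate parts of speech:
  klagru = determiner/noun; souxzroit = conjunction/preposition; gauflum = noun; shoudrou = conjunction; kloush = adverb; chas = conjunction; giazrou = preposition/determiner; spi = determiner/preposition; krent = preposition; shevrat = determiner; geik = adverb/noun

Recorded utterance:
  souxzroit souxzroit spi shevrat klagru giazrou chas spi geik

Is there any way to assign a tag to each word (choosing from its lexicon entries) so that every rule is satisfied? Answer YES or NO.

Candidates per position — 1:souxzroit {conjunction,preposition}; 2:souxzroit {conjunction,preposition}; 3:spi {determiner,preposition}; 4:shevrat {determiner}; 5:klagru {determiner,noun}; 6:giazrou {preposition,determiner}; 7:chas {conjunction}; 8:spi {determiner,preposition}; 9:geik {adverb,noun}.
One satisfying assignment: conjunction preposition determiner determiner determiner determiner conjunction preposition noun.
Checking: rule 1 ok; rule 2 ok; rule 3 ok; rule 4 ok; rule 5 ok.

YES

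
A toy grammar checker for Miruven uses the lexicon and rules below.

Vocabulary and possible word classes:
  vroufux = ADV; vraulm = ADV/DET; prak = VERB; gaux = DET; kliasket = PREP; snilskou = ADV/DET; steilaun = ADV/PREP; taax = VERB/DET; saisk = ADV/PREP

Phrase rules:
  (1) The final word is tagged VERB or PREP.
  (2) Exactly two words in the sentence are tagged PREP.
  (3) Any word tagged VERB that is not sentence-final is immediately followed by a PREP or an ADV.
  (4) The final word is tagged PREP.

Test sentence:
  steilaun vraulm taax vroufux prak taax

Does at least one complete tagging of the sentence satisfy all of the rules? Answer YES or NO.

Candidates per position — 1:steilaun {ADV,PREP}; 2:vraulm {ADV,DET}; 3:taax {VERB,DET}; 4:vroufux {ADV}; 5:prak {VERB}; 6:taax {VERB,DET}.
Rule 2 cannot be satisfied by any choice of tags from the lexicon.
So there is no consistent tagging.

NO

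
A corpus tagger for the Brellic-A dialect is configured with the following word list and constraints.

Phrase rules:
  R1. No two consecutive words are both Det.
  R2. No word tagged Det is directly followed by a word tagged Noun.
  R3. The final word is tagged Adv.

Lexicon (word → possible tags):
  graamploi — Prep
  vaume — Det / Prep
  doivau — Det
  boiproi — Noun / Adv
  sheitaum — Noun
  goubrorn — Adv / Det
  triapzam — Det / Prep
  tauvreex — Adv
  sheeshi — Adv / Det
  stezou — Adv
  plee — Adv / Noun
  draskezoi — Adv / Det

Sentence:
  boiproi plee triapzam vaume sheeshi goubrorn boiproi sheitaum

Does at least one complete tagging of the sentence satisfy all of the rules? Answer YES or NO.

NO

Candidates per position — 1:boiproi {Noun,Adv}; 2:plee {Adv,Noun}; 3:triapzam {Det,Prep}; 4:vaume {Det,Prep}; 5:sheeshi {Adv,Det}; 6:goubrorn {Adv,Det}; 7:boiproi {Noun,Adv}; 8:sheitaum {Noun}.
Rule 3 cannot be satisfied by any choice of tags from the lexicon.
So there is no consistent tagging.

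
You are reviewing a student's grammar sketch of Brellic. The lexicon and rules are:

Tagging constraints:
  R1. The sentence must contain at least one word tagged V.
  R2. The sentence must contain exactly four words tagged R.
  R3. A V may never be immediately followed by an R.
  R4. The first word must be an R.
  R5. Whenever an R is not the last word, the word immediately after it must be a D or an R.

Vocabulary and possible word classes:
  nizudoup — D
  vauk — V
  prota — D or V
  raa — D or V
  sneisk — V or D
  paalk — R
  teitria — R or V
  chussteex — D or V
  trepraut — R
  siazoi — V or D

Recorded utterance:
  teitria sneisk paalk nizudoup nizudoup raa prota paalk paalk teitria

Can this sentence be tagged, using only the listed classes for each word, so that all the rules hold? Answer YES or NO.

NO

Candidates per position — 1:teitria {R,V}; 2:sneisk {V,D}; 3:paalk {R}; 4:nizudoup {D}; 5:nizudoup {D}; 6:raa {D,V}; 7:prota {D,V}; 8:paalk {R}; 9:paalk {R}; 10:teitria {R,V}.
Every candidate sequence violates at least one rule; no consistent tagging exists.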